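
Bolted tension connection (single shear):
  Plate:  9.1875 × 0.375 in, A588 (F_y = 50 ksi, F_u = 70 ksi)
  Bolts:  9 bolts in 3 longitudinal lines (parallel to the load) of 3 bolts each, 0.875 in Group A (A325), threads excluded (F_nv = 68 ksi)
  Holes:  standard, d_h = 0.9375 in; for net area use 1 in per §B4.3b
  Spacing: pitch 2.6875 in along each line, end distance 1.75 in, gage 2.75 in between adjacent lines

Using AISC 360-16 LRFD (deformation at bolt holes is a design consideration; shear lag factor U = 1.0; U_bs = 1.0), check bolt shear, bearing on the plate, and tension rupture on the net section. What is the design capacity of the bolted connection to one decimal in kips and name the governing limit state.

Bolt shear: A_b = π(0.875)²/4 = 0.60132 in². φR_n = 0.75 × 68 × 0.60132 × 9 × 1 = 276.0 kips.
Bearing (0.375 in plate, F_u = 70 ksi): end bolts L_c = 1.75 − 0.9375/2 = 1.28125, R_n = min(1.2×1.28125×0.375×70, 2.4×0.875×0.375×70) = 40.359 kips/bolt; interior L_c = 2.6875 − 0.9375 = 1.75, R_n = 55.125 kips/bolt. φR_n = 0.75 × (3×40.359 + 6×55.125) = 338.9 kips.
Tension rupture (net): A_n = (9.1875 − 3×1)×0.375 = 2.3203 in² (U = 1.0, A_e = A_n). φR_n = 0.75 × 70 × 2.3203 = 121.8 kips.
Governing: min(276.0, 338.9, 121.8) = 121.8 kips → net-section rupture.

121.8 kips (net-section rupture governs)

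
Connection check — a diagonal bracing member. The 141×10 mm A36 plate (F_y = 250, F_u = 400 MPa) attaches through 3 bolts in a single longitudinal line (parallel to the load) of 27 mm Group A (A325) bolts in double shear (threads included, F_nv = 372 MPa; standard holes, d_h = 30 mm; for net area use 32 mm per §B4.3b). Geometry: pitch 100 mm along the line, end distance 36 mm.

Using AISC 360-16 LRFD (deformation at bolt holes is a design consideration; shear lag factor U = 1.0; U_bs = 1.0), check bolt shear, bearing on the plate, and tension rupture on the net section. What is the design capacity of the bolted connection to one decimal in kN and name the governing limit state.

327.0 kN (net-section rupture governs)

Bolt shear: A_b = π(27)²/4 = 572.56 mm². φR_n = 0.75 × 372 × 572.56 × 3 × 2 = 958.5 kN.
Bearing (10 mm plate, F_u = 400 MPa): end bolts L_c = 36 − 30/2 = 21, R_n = min(1.2×21×10×400, 2.4×27×10×400) = 100.8 kN/bolt; interior L_c = 100 − 30 = 70, R_n = 259.2 kN/bolt. φR_n = 0.75 × (1×100.8 + 2×259.2) = 464.4 kN.
Tension rupture (net): A_n = (141 − 1×32)×10 = 1090 mm² (U = 1.0, A_e = A_n). φR_n = 0.75 × 400 × 1090 = 327.0 kN.
Governing: min(958.5, 464.4, 327.0) = 327.0 kN → net-section rupture.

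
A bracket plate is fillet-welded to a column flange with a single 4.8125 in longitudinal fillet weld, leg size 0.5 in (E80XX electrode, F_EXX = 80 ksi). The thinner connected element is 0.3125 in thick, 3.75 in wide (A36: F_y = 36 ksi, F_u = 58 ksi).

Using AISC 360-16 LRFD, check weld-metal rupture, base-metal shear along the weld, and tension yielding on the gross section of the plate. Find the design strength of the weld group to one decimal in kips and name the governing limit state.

32.5 kips (base-metal shear governs)

Weld metal: throat = 0.707×0.5 = 0.3535 in, L = 4.8125 in. φR_n = 0.75 × 0.6 × 80 × 0.3535 × 4.8125 = 61.2 kips.
Base metal shear (0.3125 in plate): yield φR_n = 1.0×0.6×36×0.3125×4.8125 = 32.5 kips; rupture φR_n = 0.75×0.6×58×0.3125×4.8125 = 39.3 kips; take 32.5 kips (yield).
Tension yield (gross): A_g = 3.75×0.3125 = 1.1719 in². φR_n = 0.90 × 36 × 1.1719 = 38.0 kips.
Governing: min(61.2, 32.5, 38.0) = 32.5 kips → base-metal shear.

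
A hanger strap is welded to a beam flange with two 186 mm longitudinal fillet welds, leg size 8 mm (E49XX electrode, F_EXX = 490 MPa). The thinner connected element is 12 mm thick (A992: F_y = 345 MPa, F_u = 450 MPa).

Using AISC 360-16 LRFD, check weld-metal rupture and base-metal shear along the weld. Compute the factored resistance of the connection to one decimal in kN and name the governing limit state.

463.9 kN (weld metal governs)

Weld metal: throat = 0.707×8 = 5.656 mm, L = 2×186 = 372 mm. φR_n = 0.75 × 0.6 × 490 × 5.656 × 372 = 463.9 kN.
Base metal shear (12 mm plate): yield φR_n = 1.0×0.6×345×12×372 = 924.0 kN; rupture φR_n = 0.75×0.6×450×12×372 = 904.0 kN; take 904.0 kN (rupture).
Governing: min(463.9, 904.0) = 463.9 kN → weld metal.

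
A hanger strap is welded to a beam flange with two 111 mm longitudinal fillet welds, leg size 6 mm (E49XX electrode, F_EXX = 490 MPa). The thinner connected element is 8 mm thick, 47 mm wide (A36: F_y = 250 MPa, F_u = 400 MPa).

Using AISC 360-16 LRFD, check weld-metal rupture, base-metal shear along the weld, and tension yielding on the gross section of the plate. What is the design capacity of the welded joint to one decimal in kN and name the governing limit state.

84.6 kN (gross-section yield governs)

Weld metal: throat = 0.707×6 = 4.242 mm, L = 2×111 = 222 mm. φR_n = 0.75 × 0.6 × 490 × 4.242 × 222 = 207.7 kN.
Base metal shear (8 mm plate): yield φR_n = 1.0×0.6×250×8×222 = 266.4 kN; rupture φR_n = 0.75×0.6×400×8×222 = 319.7 kN; take 266.4 kN (yield).
Tension yield (gross): A_g = 47×8 = 376 mm². φR_n = 0.90 × 250 × 376 = 84.6 kN.
Governing: min(207.7, 266.4, 84.6) = 84.6 kN → gross-section yield.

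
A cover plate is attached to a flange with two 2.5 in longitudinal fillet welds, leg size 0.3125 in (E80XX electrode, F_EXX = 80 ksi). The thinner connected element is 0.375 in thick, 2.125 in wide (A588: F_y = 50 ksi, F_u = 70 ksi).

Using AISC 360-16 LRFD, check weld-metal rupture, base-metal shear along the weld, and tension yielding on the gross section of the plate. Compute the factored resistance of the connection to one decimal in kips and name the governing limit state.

35.9 kips (gross-section yield governs)

Weld metal: throat = 0.707×0.3125 = 0.22094 in, L = 2×2.5 = 5 in. φR_n = 0.75 × 0.6 × 80 × 0.22094 × 5 = 39.8 kips.
Base metal shear (0.375 in plate): yield φR_n = 1.0×0.6×50×0.375×5 = 56.3 kips; rupture φR_n = 0.75×0.6×70×0.375×5 = 59.1 kips; take 56.3 kips (yield).
Tension yield (gross): A_g = 2.125×0.375 = 0.79688 in². φR_n = 0.90 × 50 × 0.79688 = 35.9 kips.
Governing: min(39.8, 56.3, 35.9) = 35.9 kips → gross-section yield.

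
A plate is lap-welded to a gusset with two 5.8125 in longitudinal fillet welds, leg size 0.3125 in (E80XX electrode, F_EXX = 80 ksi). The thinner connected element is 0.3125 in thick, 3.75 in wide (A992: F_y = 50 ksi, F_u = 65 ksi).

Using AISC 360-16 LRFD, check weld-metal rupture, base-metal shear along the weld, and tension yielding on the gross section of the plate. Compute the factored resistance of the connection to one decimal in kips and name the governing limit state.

Weld metal: throat = 0.707×0.3125 = 0.22094 in, L = 2×5.8125 = 11.625 in. φR_n = 0.75 × 0.6 × 80 × 0.22094 × 11.625 = 92.5 kips.
Base metal shear (0.3125 in plate): yield φR_n = 1.0×0.6×50×0.3125×11.625 = 109.0 kips; rupture φR_n = 0.75×0.6×65×0.3125×11.625 = 106.3 kips; take 106.3 kips (rupture).
Tension yield (gross): A_g = 3.75×0.3125 = 1.1719 in². φR_n = 0.90 × 50 × 1.1719 = 52.7 kips.
Governing: min(92.5, 106.3, 52.7) = 52.7 kips → gross-section yield.

52.7 kips (gross-section yield governs)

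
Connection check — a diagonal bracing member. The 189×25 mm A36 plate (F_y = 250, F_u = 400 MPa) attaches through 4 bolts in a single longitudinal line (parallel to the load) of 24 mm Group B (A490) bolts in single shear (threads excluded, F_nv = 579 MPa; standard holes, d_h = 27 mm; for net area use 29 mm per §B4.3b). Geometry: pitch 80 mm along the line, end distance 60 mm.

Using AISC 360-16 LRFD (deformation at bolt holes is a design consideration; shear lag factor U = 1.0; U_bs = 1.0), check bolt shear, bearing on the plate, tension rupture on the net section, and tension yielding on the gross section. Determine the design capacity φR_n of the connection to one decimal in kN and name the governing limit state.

785.8 kN (bolt shear governs)

Bolt shear: A_b = π(24)²/4 = 452.39 mm². φR_n = 0.75 × 579 × 452.39 × 4 × 1 = 785.8 kN.
Bearing (25 mm plate, F_u = 400 MPa): end bolts L_c = 60 − 27/2 = 46.5, R_n = min(1.2×46.5×25×400, 2.4×24×25×400) = 558 kN/bolt; interior L_c = 80 − 27 = 53, R_n = 576 kN/bolt. φR_n = 0.75 × (1×558 + 3×576) = 1714.5 kN.
Tension rupture (net): A_n = (189 − 1×29)×25 = 4000 mm² (U = 1.0, A_e = A_n). φR_n = 0.75 × 400 × 4000 = 1200.0 kN.
Tension yield (gross): A_g = 189×25 = 4725 mm². φR_n = 0.90 × 250 × 4725 = 1063.1 kN.
Governing: min(785.8, 1714.5, 1200.0, 1063.1) = 785.8 kN → bolt shear.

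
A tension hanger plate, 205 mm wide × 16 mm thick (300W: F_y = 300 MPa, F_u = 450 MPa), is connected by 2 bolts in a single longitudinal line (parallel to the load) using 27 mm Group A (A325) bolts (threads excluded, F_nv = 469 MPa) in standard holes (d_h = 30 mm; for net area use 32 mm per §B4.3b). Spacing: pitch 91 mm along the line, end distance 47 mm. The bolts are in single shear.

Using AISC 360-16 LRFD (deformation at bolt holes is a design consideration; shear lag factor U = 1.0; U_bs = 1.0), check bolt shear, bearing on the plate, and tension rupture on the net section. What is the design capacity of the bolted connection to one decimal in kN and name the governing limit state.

402.8 kN (bolt shear governs)

Bolt shear: A_b = π(27)²/4 = 572.56 mm². φR_n = 0.75 × 469 × 572.56 × 2 × 1 = 402.8 kN.
Bearing (16 mm plate, F_u = 450 MPa): end bolts L_c = 47 − 30/2 = 32, R_n = min(1.2×32×16×450, 2.4×27×16×450) = 276.48 kN/bolt; interior L_c = 91 − 30 = 61, R_n = 466.56 kN/bolt. φR_n = 0.75 × (1×276.48 + 1×466.56) = 557.3 kN.
Tension rupture (net): A_n = (205 − 1×32)×16 = 2768 mm² (U = 1.0, A_e = A_n). φR_n = 0.75 × 450 × 2768 = 934.2 kN.
Governing: min(402.8, 557.3, 934.2) = 402.8 kN → bolt shear.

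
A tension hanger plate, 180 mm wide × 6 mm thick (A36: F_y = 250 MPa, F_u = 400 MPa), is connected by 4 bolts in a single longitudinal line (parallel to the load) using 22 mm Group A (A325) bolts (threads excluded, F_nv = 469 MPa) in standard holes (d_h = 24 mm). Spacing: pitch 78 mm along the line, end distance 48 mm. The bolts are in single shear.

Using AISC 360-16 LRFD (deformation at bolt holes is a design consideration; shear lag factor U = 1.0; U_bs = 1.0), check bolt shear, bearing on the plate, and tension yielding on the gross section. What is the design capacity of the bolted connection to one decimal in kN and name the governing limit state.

Bolt shear: A_b = π(22)²/4 = 380.13 mm². φR_n = 0.75 × 469 × 380.13 × 4 × 1 = 534.8 kN.
Bearing (6 mm plate, F_u = 400 MPa): end bolts L_c = 48 − 24/2 = 36, R_n = min(1.2×36×6×400, 2.4×22×6×400) = 103.68 kN/bolt; interior L_c = 78 − 24 = 54, R_n = 126.72 kN/bolt. φR_n = 0.75 × (1×103.68 + 3×126.72) = 362.9 kN.
Tension yield (gross): A_g = 180×6 = 1080 mm². φR_n = 0.90 × 250 × 1080 = 243.0 kN.
Governing: min(534.8, 362.9, 243.0) = 243.0 kN → gross-section yield.

243.0 kN (gross-section yield governs)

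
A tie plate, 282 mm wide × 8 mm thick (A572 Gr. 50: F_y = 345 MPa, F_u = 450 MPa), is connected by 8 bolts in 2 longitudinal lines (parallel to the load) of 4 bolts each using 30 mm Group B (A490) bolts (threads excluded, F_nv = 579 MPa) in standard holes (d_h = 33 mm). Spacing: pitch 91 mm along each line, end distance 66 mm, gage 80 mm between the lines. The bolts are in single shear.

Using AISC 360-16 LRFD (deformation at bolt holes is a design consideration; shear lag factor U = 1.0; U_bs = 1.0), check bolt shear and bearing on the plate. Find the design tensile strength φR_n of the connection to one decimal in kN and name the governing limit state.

Bolt shear: A_b = π(30)²/4 = 706.86 mm². φR_n = 0.75 × 579 × 706.86 × 8 × 1 = 2455.6 kN.
Bearing (8 mm plate, F_u = 450 MPa): end bolts L_c = 66 − 33/2 = 49.5, R_n = min(1.2×49.5×8×450, 2.4×30×8×450) = 213.84 kN/bolt; interior L_c = 91 − 33 = 58, R_n = 250.56 kN/bolt. φR_n = 0.75 × (2×213.84 + 6×250.56) = 1448.3 kN.
Governing: min(2455.6, 1448.3) = 1448.3 kN → bearing.

1448.3 kN (bearing governs)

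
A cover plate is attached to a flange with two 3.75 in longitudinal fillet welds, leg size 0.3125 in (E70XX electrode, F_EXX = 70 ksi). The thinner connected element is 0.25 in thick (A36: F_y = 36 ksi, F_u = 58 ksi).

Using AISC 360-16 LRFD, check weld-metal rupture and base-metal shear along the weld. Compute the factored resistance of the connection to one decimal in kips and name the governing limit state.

40.5 kips (base-metal shear governs)

Weld metal: throat = 0.707×0.3125 = 0.22094 in, L = 2×3.75 = 7.5 in. φR_n = 0.75 × 0.6 × 70 × 0.22094 × 7.5 = 52.2 kips.
Base metal shear (0.25 in plate): yield φR_n = 1.0×0.6×36×0.25×7.5 = 40.5 kips; rupture φR_n = 0.75×0.6×58×0.25×7.5 = 48.9 kips; take 40.5 kips (yield).
Governing: min(52.2, 40.5) = 40.5 kips → base-metal shear.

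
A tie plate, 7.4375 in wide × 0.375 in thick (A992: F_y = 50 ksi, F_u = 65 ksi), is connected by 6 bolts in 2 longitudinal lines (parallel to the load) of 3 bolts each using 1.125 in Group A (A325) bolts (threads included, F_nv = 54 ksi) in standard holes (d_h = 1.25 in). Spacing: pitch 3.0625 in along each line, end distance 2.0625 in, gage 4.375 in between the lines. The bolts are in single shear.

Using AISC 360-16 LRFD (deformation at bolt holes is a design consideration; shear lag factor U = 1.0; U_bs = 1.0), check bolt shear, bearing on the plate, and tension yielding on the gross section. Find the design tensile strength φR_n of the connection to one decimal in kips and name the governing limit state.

Bolt shear: A_b = π(1.125)²/4 = 0.99402 in². φR_n = 0.75 × 54 × 0.99402 × 6 × 1 = 241.5 kips.
Bearing (0.375 in plate, F_u = 65 ksi): end bolts L_c = 2.0625 − 1.25/2 = 1.4375, R_n = min(1.2×1.4375×0.375×65, 2.4×1.125×0.375×65) = 42.047 kips/bolt; interior L_c = 3.0625 − 1.25 = 1.8125, R_n = 53.016 kips/bolt. φR_n = 0.75 × (2×42.047 + 4×53.016) = 222.1 kips.
Tension yield (gross): A_g = 7.4375×0.375 = 2.7891 in². φR_n = 0.90 × 50 × 2.7891 = 125.5 kips.
Governing: min(241.5, 222.1, 125.5) = 125.5 kips → gross-section yield.

125.5 kips (gross-section yield governs)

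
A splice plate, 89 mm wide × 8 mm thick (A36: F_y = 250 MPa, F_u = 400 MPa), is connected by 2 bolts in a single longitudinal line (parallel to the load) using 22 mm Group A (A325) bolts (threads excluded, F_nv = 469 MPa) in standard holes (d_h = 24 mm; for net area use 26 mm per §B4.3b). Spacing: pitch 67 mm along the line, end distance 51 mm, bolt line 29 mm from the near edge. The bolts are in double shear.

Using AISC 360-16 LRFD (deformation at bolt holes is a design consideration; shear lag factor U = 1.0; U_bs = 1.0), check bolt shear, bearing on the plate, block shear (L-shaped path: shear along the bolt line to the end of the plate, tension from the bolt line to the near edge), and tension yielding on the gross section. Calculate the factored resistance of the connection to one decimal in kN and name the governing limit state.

144.6 kN (block shear governs)

Bolt shear: A_b = π(22)²/4 = 380.13 mm². φR_n = 0.75 × 469 × 380.13 × 2 × 2 = 534.8 kN.
Bearing (8 mm plate, F_u = 400 MPa): end bolts L_c = 51 − 24/2 = 39, R_n = min(1.2×39×8×400, 2.4×22×8×400) = 149.76 kN/bolt; interior L_c = 67 − 24 = 43, R_n = 165.12 kN/bolt. φR_n = 0.75 × (1×149.76 + 1×165.12) = 236.2 kN.
Block shear: shear path 1×[51+1×67] = 1×118 mm, A_gv = 944, A_nv = 1×(118 − 1.5×26)×8 = 632 mm²; tension to near edge: (29 − 0.5×26)×8 = 128 mm². R_n = min(0.6×400×632, 0.6×250×944) + 1.0×400×128 = min(151.68, 141.6) + 51.2 = 192.8 kN. φR_n = 0.75 × 192.8 = 144.6 kN.
Tension yield (gross): A_g = 89×8 = 712 mm². φR_n = 0.90 × 250 × 712 = 160.2 kN.
Governing: min(534.8, 236.2, 144.6, 160.2) = 144.6 kN → block shear.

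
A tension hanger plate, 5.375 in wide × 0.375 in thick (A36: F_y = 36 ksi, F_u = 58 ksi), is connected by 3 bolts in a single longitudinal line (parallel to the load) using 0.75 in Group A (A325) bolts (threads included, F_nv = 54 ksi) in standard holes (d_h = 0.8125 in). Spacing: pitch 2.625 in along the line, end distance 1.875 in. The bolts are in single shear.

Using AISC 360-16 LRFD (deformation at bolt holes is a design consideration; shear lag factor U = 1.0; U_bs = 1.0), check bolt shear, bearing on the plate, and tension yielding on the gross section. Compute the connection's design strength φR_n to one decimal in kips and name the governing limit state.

Bolt shear: A_b = π(0.75)²/4 = 0.44179 in². φR_n = 0.75 × 54 × 0.44179 × 3 × 1 = 53.7 kips.
Bearing (0.375 in plate, F_u = 58 ksi): end bolts L_c = 1.875 − 0.8125/2 = 1.46875, R_n = min(1.2×1.46875×0.375×58, 2.4×0.75×0.375×58) = 38.334 kips/bolt; interior L_c = 2.625 − 0.8125 = 1.8125, R_n = 39.15 kips/bolt. φR_n = 0.75 × (1×38.334 + 2×39.15) = 87.5 kips.
Tension yield (gross): A_g = 5.375×0.375 = 2.0156 in². φR_n = 0.90 × 36 × 2.0156 = 65.3 kips.
Governing: min(53.7, 87.5, 65.3) = 53.7 kips → bolt shear.

53.7 kips (bolt shear governs)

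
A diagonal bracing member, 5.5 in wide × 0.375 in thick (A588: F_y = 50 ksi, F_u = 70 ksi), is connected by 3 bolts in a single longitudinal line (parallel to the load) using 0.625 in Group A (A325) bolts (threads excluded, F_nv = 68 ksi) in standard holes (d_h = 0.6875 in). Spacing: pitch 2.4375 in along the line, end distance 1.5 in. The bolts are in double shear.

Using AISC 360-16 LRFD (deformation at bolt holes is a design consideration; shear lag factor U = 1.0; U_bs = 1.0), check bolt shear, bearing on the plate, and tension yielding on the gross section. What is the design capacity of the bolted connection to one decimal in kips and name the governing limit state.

Bolt shear: A_b = π(0.625)²/4 = 0.3068 in². φR_n = 0.75 × 68 × 0.3068 × 3 × 2 = 93.9 kips.
Bearing (0.375 in plate, F_u = 70 ksi): end bolts L_c = 1.5 − 0.6875/2 = 1.15625, R_n = min(1.2×1.15625×0.375×70, 2.4×0.625×0.375×70) = 36.422 kips/bolt; interior L_c = 2.4375 − 0.6875 = 1.75, R_n = 39.375 kips/bolt. φR_n = 0.75 × (1×36.422 + 2×39.375) = 86.4 kips.
Tension yield (gross): A_g = 5.5×0.375 = 2.0625 in². φR_n = 0.90 × 50 × 2.0625 = 92.8 kips.
Governing: min(93.9, 86.4, 92.8) = 86.4 kips → bearing.

86.4 kips (bearing governs)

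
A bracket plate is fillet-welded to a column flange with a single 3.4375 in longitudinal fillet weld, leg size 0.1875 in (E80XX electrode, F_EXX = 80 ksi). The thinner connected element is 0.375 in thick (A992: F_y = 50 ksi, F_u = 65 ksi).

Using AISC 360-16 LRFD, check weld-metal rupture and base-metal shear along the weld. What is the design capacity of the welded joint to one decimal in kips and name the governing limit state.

Weld metal: throat = 0.707×0.1875 = 0.13256 in, L = 3.4375 in. φR_n = 0.75 × 0.6 × 80 × 0.13256 × 3.4375 = 16.4 kips.
Base metal shear (0.375 in plate): yield φR_n = 1.0×0.6×50×0.375×3.4375 = 38.7 kips; rupture φR_n = 0.75×0.6×65×0.375×3.4375 = 37.7 kips; take 37.7 kips (rupture).
Governing: min(16.4, 37.7) = 16.4 kips → weld metal.

16.4 kips (weld metal governs)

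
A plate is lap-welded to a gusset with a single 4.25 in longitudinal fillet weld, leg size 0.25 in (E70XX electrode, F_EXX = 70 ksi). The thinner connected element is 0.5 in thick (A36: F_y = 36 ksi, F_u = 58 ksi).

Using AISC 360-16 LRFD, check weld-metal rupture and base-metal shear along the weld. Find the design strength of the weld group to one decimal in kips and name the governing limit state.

Weld metal: throat = 0.707×0.25 = 0.17675 in, L = 4.25 in. φR_n = 0.75 × 0.6 × 70 × 0.17675 × 4.25 = 23.7 kips.
Base metal shear (0.5 in plate): yield φR_n = 1.0×0.6×36×0.5×4.25 = 45.9 kips; rupture φR_n = 0.75×0.6×58×0.5×4.25 = 55.5 kips; take 45.9 kips (yield).
Governing: min(23.7, 45.9) = 23.7 kips → weld metal.

23.7 kips (weld metal governs)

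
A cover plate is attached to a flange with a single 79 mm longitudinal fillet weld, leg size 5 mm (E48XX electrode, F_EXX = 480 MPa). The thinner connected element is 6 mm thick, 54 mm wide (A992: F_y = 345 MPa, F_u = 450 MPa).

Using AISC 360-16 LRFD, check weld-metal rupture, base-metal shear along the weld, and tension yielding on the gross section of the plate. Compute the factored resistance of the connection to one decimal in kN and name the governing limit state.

Weld metal: throat = 0.707×5 = 3.535 mm, L = 79 mm. φR_n = 0.75 × 0.6 × 480 × 3.535 × 79 = 60.3 kN.
Base metal shear (6 mm plate): yield φR_n = 1.0×0.6×345×6×79 = 98.1 kN; rupture φR_n = 0.75×0.6×450×6×79 = 96.0 kN; take 96.0 kN (rupture).
Tension yield (gross): A_g = 54×6 = 324 mm². φR_n = 0.90 × 345 × 324 = 100.6 kN.
Governing: min(60.3, 96.0, 100.6) = 60.3 kN → weld metal.

60.3 kN (weld metal governs)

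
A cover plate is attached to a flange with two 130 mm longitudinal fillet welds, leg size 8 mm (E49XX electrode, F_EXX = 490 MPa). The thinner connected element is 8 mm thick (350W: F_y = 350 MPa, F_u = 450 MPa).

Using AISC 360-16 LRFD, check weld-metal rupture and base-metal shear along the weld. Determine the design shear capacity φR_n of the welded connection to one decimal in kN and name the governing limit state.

324.3 kN (weld metal governs)

Weld metal: throat = 0.707×8 = 5.656 mm, L = 2×130 = 260 mm. φR_n = 0.75 × 0.6 × 490 × 5.656 × 260 = 324.3 kN.
Base metal shear (8 mm plate): yield φR_n = 1.0×0.6×350×8×260 = 436.8 kN; rupture φR_n = 0.75×0.6×450×8×260 = 421.2 kN; take 421.2 kN (rupture).
Governing: min(324.3, 421.2) = 324.3 kN → weld metal.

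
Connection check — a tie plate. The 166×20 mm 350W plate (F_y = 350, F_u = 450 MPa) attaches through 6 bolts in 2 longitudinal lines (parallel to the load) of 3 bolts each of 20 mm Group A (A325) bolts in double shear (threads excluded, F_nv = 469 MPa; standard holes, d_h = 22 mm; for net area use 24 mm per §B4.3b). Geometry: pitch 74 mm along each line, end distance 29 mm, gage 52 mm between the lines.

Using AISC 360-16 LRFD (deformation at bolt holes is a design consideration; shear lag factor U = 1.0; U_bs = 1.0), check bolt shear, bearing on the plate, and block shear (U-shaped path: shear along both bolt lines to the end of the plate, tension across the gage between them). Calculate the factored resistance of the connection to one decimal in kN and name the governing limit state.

Bolt shear: A_b = π(20)²/4 = 314.16 mm². φR_n = 0.75 × 469 × 314.16 × 6 × 2 = 1326.1 kN.
Bearing (20 mm plate, F_u = 450 MPa): end bolts L_c = 29 − 22/2 = 18, R_n = min(1.2×18×20×450, 2.4×20×20×450) = 194.4 kN/bolt; interior L_c = 74 − 22 = 52, R_n = 432 kN/bolt. φR_n = 0.75 × (2×194.4 + 4×432) = 1587.6 kN.
Block shear: shear path 2×[29+2×74] = 2×177 mm, A_gv = 7080, A_nv = 2×(177 − 2.5×24)×20 = 4680 mm²; tension across gage: (52 − 1×24)×20 = 560 mm². R_n = min(0.6×450×4680, 0.6×350×7080) + 1.0×450×560 = min(1263.6, 1486.8) + 252 = 1515.6 kN. φR_n = 0.75 × 1515.6 = 1136.7 kN.
Governing: min(1326.1, 1587.6, 1136.7) = 1136.7 kN → block shear.

1136.7 kN (block shear governs)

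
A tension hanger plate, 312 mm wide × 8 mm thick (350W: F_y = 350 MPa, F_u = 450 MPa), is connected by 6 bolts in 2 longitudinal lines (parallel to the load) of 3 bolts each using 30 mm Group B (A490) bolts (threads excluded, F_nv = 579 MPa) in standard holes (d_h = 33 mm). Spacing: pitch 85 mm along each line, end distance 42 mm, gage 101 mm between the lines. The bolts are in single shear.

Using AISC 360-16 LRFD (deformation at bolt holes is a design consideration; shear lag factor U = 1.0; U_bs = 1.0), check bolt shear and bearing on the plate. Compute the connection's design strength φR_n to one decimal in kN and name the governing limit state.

Bolt shear: A_b = π(30)²/4 = 706.86 mm². φR_n = 0.75 × 579 × 706.86 × 6 × 1 = 1841.7 kN.
Bearing (8 mm plate, F_u = 450 MPa): end bolts L_c = 42 − 33/2 = 25.5, R_n = min(1.2×25.5×8×450, 2.4×30×8×450) = 110.16 kN/bolt; interior L_c = 85 − 33 = 52, R_n = 224.64 kN/bolt. φR_n = 0.75 × (2×110.16 + 4×224.64) = 839.2 kN.
Governing: min(1841.7, 839.2) = 839.2 kN → bearing.

839.2 kN (bearing governs)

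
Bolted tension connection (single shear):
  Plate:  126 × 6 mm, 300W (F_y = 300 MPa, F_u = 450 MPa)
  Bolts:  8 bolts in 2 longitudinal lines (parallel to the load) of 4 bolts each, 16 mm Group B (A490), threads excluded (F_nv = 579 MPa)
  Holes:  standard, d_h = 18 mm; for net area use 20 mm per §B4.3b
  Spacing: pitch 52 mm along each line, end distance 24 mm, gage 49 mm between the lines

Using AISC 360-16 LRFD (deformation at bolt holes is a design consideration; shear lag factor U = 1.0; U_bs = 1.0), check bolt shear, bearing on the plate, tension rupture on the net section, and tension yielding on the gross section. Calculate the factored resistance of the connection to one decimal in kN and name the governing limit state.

174.2 kN (net-section rupture governs)

Bolt shear: A_b = π(16)²/4 = 201.06 mm². φR_n = 0.75 × 579 × 201.06 × 8 × 1 = 698.5 kN.
Bearing (6 mm plate, F_u = 450 MPa): end bolts L_c = 24 − 18/2 = 15, R_n = min(1.2×15×6×450, 2.4×16×6×450) = 48.6 kN/bolt; interior L_c = 52 − 18 = 34, R_n = 103.68 kN/bolt. φR_n = 0.75 × (2×48.6 + 6×103.68) = 539.5 kN.
Tension rupture (net): A_n = (126 − 2×20)×6 = 516 mm² (U = 1.0, A_e = A_n). φR_n = 0.75 × 450 × 516 = 174.2 kN.
Tension yield (gross): A_g = 126×6 = 756 mm². φR_n = 0.90 × 300 × 756 = 204.1 kN.
Governing: min(698.5, 539.5, 174.2, 204.1) = 174.2 kN → net-section rupture.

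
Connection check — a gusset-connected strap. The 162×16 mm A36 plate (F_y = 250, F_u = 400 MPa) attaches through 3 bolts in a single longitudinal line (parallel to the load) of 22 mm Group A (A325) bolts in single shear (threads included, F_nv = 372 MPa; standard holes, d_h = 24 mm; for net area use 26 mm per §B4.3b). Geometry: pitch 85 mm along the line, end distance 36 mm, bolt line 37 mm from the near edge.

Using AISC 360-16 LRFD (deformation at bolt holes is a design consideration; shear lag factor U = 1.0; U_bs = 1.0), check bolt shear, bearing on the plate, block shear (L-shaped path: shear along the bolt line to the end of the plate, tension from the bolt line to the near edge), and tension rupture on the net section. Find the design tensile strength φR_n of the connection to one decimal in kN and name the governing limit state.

Bolt shear: A_b = π(22)²/4 = 380.13 mm². φR_n = 0.75 × 372 × 380.13 × 3 × 1 = 318.2 kN.
Bearing (16 mm plate, F_u = 400 MPa): end bolts L_c = 36 − 24/2 = 24, R_n = min(1.2×24×16×400, 2.4×22×16×400) = 184.32 kN/bolt; interior L_c = 85 − 24 = 61, R_n = 337.92 kN/bolt. φR_n = 0.75 × (1×184.32 + 2×337.92) = 645.1 kN.
Block shear: shear path 1×[36+2×85] = 1×206 mm, A_gv = 3296, A_nv = 1×(206 − 2.5×26)×16 = 2256 mm²; tension to near edge: (37 − 0.5×26)×16 = 384 mm². R_n = min(0.6×400×2256, 0.6×250×3296) + 1.0×400×384 = min(541.44, 494.4) + 153.6 = 648 kN. φR_n = 0.75 × 648 = 486.0 kN.
Tension rupture (net): A_n = (162 − 1×26)×16 = 2176 mm² (U = 1.0, A_e = A_n). φR_n = 0.75 × 400 × 2176 = 652.8 kN.
Governing: min(318.2, 645.1, 486.0, 652.8) = 318.2 kN → bolt shear.

318.2 kN (bolt shear governs)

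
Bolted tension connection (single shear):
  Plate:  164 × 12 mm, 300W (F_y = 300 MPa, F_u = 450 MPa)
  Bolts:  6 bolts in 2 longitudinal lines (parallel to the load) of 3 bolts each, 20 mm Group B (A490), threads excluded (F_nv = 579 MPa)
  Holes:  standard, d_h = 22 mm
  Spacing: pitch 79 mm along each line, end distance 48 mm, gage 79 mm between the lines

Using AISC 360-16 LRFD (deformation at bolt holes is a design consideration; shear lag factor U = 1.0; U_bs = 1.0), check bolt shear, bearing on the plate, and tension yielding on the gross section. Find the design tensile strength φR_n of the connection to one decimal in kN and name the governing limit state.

Bolt shear: A_b = π(20)²/4 = 314.16 mm². φR_n = 0.75 × 579 × 314.16 × 6 × 1 = 818.5 kN.
Bearing (12 mm plate, F_u = 450 MPa): end bolts L_c = 48 − 22/2 = 37, R_n = min(1.2×37×12×450, 2.4×20×12×450) = 239.76 kN/bolt; interior L_c = 79 − 22 = 57, R_n = 259.2 kN/bolt. φR_n = 0.75 × (2×239.76 + 4×259.2) = 1137.2 kN.
Tension yield (gross): A_g = 164×12 = 1968 mm². φR_n = 0.90 × 300 × 1968 = 531.4 kN.
Governing: min(818.5, 1137.2, 531.4) = 531.4 kN → gross-section yield.

531.4 kN (gross-section yield governs)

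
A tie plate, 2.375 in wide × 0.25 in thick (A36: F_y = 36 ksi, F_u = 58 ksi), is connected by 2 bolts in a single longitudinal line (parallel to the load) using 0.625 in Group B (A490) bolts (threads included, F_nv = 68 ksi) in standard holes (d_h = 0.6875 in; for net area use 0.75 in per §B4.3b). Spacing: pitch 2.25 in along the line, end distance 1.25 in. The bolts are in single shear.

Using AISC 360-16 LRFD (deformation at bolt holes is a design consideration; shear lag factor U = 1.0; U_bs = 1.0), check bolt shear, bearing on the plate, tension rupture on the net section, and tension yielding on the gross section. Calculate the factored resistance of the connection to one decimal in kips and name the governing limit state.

17.7 kips (net-section rupture governs)

Bolt shear: A_b = π(0.625)²/4 = 0.3068 in². φR_n = 0.75 × 68 × 0.3068 × 2 × 1 = 31.3 kips.
Bearing (0.25 in plate, F_u = 58 ksi): end bolts L_c = 1.25 − 0.6875/2 = 0.90625, R_n = min(1.2×0.90625×0.25×58, 2.4×0.625×0.25×58) = 15.769 kips/bolt; interior L_c = 2.25 − 0.6875 = 1.5625, R_n = 21.75 kips/bolt. φR_n = 0.75 × (1×15.769 + 1×21.75) = 28.1 kips.
Tension rupture (net): A_n = (2.375 − 1×0.75)×0.25 = 0.40625 in² (U = 1.0, A_e = A_n). φR_n = 0.75 × 58 × 0.40625 = 17.7 kips.
Tension yield (gross): A_g = 2.375×0.25 = 0.59375 in². φR_n = 0.90 × 36 × 0.59375 = 19.2 kips.
Governing: min(31.3, 28.1, 17.7, 19.2) = 17.7 kips → net-section rupture.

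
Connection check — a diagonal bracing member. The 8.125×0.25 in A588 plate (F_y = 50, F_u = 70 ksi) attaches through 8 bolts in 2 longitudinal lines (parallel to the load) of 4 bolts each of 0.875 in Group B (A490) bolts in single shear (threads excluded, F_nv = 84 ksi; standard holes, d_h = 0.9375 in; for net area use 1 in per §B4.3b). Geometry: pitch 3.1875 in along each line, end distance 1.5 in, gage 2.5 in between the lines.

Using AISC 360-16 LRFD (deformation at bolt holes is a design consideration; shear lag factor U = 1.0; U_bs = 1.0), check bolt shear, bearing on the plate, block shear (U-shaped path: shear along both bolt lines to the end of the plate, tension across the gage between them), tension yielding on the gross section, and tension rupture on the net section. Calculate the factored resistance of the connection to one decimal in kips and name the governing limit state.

Bolt shear: A_b = π(0.875)²/4 = 0.60132 in². φR_n = 0.75 × 84 × 0.60132 × 8 × 1 = 303.1 kips.
Bearing (0.25 in plate, F_u = 70 ksi): end bolts L_c = 1.5 − 0.9375/2 = 1.03125, R_n = min(1.2×1.03125×0.25×70, 2.4×0.875×0.25×70) = 21.656 kips/bolt; interior L_c = 3.1875 − 0.9375 = 2.25, R_n = 36.75 kips/bolt. φR_n = 0.75 × (2×21.656 + 6×36.75) = 197.9 kips.
Block shear: shear path 2×[1.5+3×3.1875] = 2×11.0625 in, A_gv = 5.5313, A_nv = 2×(11.0625 − 3.5×1)×0.25 = 3.7813 in²; tension across gage: (2.5 − 1×1)×0.25 = 0.375 in². R_n = min(0.6×70×3.7813, 0.6×50×5.5313) + 1.0×70×0.375 = min(158.81, 165.94) + 26.25 = 185.06 kips. φR_n = 0.75 × 185.06 = 138.8 kips.
Tension yield (gross): A_g = 8.125×0.25 = 2.0313 in². φR_n = 0.90 × 50 × 2.0313 = 91.4 kips.
Tension rupture (net): A_n = (8.125 − 2×1)×0.25 = 1.5313 in² (U = 1.0, A_e = A_n). φR_n = 0.75 × 70 × 1.5313 = 80.4 kips.
Governing: min(303.1, 197.9, 138.8, 91.4, 80.4) = 80.4 kips → net-section rupture.

80.4 kips (net-section rupture governs)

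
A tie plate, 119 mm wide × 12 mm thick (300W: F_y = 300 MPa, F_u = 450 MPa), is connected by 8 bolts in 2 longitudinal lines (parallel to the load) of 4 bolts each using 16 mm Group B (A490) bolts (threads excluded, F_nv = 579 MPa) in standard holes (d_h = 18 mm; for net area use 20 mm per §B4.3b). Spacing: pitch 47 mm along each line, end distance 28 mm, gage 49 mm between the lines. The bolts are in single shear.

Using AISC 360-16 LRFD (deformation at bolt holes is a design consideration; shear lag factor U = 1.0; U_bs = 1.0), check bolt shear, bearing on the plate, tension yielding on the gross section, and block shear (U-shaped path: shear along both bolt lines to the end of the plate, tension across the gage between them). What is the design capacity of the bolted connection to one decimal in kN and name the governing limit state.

385.6 kN (gross-section yield governs)

Bolt shear: A_b = π(16)²/4 = 201.06 mm². φR_n = 0.75 × 579 × 201.06 × 8 × 1 = 698.5 kN.
Bearing (12 mm plate, F_u = 450 MPa): end bolts L_c = 28 − 18/2 = 19, R_n = min(1.2×19×12×450, 2.4×16×12×450) = 123.12 kN/bolt; interior L_c = 47 − 18 = 29, R_n = 187.92 kN/bolt. φR_n = 0.75 × (2×123.12 + 6×187.92) = 1030.3 kN.
Tension yield (gross): A_g = 119×12 = 1428 mm². φR_n = 0.90 × 300 × 1428 = 385.6 kN.
Block shear: shear path 2×[28+3×47] = 2×169 mm, A_gv = 4056, A_nv = 2×(169 − 3.5×20)×12 = 2376 mm²; tension across gage: (49 − 1×20)×12 = 348 mm². R_n = min(0.6×450×2376, 0.6×300×4056) + 1.0×450×348 = min(641.52, 730.08) + 156.6 = 798.12 kN. φR_n = 0.75 × 798.12 = 598.6 kN.
Governing: min(698.5, 1030.3, 385.6, 598.6) = 385.6 kN → gross-section yield.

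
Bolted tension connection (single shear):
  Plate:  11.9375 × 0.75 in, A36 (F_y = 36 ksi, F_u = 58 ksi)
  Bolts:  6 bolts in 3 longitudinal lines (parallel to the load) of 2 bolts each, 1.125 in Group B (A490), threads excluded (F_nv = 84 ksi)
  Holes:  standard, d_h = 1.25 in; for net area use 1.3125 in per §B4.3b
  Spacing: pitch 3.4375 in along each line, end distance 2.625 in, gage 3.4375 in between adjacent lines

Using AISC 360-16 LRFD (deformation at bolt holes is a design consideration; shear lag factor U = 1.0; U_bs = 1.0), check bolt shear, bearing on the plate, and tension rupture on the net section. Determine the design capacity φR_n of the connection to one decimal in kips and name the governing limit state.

261.0 kips (net-section rupture governs)

Bolt shear: A_b = π(1.125)²/4 = 0.99402 in². φR_n = 0.75 × 84 × 0.99402 × 6 × 1 = 375.7 kips.
Bearing (0.75 in plate, F_u = 58 ksi): end bolts L_c = 2.625 − 1.25/2 = 2, R_n = min(1.2×2×0.75×58, 2.4×1.125×0.75×58) = 104.4 kips/bolt; interior L_c = 3.4375 − 1.25 = 2.1875, R_n = 114.19 kips/bolt. φR_n = 0.75 × (3×104.4 + 3×114.19) = 491.8 kips.
Tension rupture (net): A_n = (11.9375 − 3×1.3125)×0.75 = 6 in² (U = 1.0, A_e = A_n). φR_n = 0.75 × 58 × 6 = 261.0 kips.
Governing: min(375.7, 491.8, 261.0) = 261.0 kips → net-section rupture.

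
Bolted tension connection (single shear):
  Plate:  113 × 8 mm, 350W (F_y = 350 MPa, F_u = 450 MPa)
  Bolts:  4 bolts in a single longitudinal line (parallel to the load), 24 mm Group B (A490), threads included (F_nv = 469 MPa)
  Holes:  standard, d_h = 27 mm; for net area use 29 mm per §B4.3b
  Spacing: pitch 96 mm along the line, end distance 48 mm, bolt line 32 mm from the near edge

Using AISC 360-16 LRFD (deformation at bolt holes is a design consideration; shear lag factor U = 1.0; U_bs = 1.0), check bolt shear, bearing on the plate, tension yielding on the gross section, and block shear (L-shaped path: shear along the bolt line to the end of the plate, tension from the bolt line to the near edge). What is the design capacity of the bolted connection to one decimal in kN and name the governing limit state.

284.8 kN (gross-section yield governs)

Bolt shear: A_b = π(24)²/4 = 452.39 mm². φR_n = 0.75 × 469 × 452.39 × 4 × 1 = 636.5 kN.
Bearing (8 mm plate, F_u = 450 MPa): end bolts L_c = 48 − 27/2 = 34.5, R_n = min(1.2×34.5×8×450, 2.4×24×8×450) = 149.04 kN/bolt; interior L_c = 96 − 27 = 69, R_n = 207.36 kN/bolt. φR_n = 0.75 × (1×149.04 + 3×207.36) = 578.3 kN.
Tension yield (gross): A_g = 113×8 = 904 mm². φR_n = 0.90 × 350 × 904 = 284.8 kN.
Block shear: shear path 1×[48+3×96] = 1×336 mm, A_gv = 2688, A_nv = 1×(336 − 3.5×29)×8 = 1876 mm²; tension to near edge: (32 − 0.5×29)×8 = 140 mm². R_n = min(0.6×450×1876, 0.6×350×2688) + 1.0×450×140 = min(506.52, 564.48) + 63 = 569.52 kN. φR_n = 0.75 × 569.52 = 427.1 kN.
Governing: min(636.5, 578.3, 284.8, 427.1) = 284.8 kN → gross-section yield.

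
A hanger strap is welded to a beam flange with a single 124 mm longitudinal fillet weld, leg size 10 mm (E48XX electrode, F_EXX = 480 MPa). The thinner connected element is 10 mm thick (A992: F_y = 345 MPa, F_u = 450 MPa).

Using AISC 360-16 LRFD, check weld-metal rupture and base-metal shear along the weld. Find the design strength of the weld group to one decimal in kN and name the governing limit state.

189.4 kN (weld metal governs)

Weld metal: throat = 0.707×10 = 7.07 mm, L = 124 mm. φR_n = 0.75 × 0.6 × 480 × 7.07 × 124 = 189.4 kN.
Base metal shear (10 mm plate): yield φR_n = 1.0×0.6×345×10×124 = 256.7 kN; rupture φR_n = 0.75×0.6×450×10×124 = 251.1 kN; take 251.1 kN (rupture).
Governing: min(189.4, 251.1) = 189.4 kN → weld metal.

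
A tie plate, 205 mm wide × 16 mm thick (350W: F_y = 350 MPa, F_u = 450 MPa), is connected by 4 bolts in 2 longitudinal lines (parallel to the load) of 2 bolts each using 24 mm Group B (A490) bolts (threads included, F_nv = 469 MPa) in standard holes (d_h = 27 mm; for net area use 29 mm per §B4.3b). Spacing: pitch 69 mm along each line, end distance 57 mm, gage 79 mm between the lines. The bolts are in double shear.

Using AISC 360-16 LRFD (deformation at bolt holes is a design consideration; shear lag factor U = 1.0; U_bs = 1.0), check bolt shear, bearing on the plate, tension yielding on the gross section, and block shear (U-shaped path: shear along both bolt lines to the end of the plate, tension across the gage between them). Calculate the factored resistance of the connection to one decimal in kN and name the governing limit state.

Bolt shear: A_b = π(24)²/4 = 452.39 mm². φR_n = 0.75 × 469 × 452.39 × 4 × 2 = 1273.0 kN.
Bearing (16 mm plate, F_u = 450 MPa): end bolts L_c = 57 − 27/2 = 43.5, R_n = min(1.2×43.5×16×450, 2.4×24×16×450) = 375.84 kN/bolt; interior L_c = 69 − 27 = 42, R_n = 362.88 kN/bolt. φR_n = 0.75 × (2×375.84 + 2×362.88) = 1108.1 kN.
Tension yield (gross): A_g = 205×16 = 3280 mm². φR_n = 0.90 × 350 × 3280 = 1033.2 kN.
Block shear: shear path 2×[57+1×69] = 2×126 mm, A_gv = 4032, A_nv = 2×(126 − 1.5×29)×16 = 2640 mm²; tension across gage: (79 − 1×29)×16 = 800 mm². R_n = min(0.6×450×2640, 0.6×350×4032) + 1.0×450×800 = min(712.8, 846.72) + 360 = 1072.8 kN. φR_n = 0.75 × 1072.8 = 804.6 kN.
Governing: min(1273.0, 1108.1, 1033.2, 804.6) = 804.6 kN → block shear.

804.6 kN (block shear governs)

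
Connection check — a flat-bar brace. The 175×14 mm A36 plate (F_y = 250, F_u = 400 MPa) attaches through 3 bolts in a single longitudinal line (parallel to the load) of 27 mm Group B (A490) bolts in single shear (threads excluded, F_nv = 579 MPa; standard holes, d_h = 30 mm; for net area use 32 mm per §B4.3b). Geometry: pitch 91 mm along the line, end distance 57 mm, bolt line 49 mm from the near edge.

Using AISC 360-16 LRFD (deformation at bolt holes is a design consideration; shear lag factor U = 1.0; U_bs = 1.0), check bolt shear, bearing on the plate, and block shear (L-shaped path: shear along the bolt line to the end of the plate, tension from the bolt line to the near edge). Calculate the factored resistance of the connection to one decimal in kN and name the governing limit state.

Bolt shear: A_b = π(27)²/4 = 572.56 mm². φR_n = 0.75 × 579 × 572.56 × 3 × 1 = 745.9 kN.
Bearing (14 mm plate, F_u = 400 MPa): end bolts L_c = 57 − 30/2 = 42, R_n = min(1.2×42×14×400, 2.4×27×14×400) = 282.24 kN/bolt; interior L_c = 91 − 30 = 61, R_n = 362.88 kN/bolt. φR_n = 0.75 × (1×282.24 + 2×362.88) = 756.0 kN.
Block shear: shear path 1×[57+2×91] = 1×239 mm, A_gv = 3346, A_nv = 1×(239 − 2.5×32)×14 = 2226 mm²; tension to near edge: (49 − 0.5×32)×14 = 462 mm². R_n = min(0.6×400×2226, 0.6×250×3346) + 1.0×400×462 = min(534.24, 501.9) + 184.8 = 686.7 kN. φR_n = 0.75 × 686.7 = 515.0 kN.
Governing: min(745.9, 756.0, 515.0) = 515.0 kN → block shear.

515.0 kN (block shear governs)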